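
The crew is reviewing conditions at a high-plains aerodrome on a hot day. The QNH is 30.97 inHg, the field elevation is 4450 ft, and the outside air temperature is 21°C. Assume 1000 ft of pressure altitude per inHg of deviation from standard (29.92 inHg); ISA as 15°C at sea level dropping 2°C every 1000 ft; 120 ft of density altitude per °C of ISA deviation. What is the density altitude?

4936 ft

Pressure altitude = 4450 + (29.92 − 30.97) × 1000 = 4450 + (-1050) = 3400 ft.
ISA temperature at 3400 ft = 15 − 2 × (3400/1000) = 8.2°C.
ISA deviation = 21 − 8.2 = +12.8°C.
Density altitude = 3400 + 120 × (12.8) = 4936 ft.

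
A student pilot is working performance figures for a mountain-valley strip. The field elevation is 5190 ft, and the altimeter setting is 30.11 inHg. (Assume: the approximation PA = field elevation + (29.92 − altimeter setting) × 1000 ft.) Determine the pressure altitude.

5000 ft

Pressure correction = (29.92 − 30.11) × 1000 = -190 ft.
Pressure altitude = 5190 + (-190) = 5000 ft.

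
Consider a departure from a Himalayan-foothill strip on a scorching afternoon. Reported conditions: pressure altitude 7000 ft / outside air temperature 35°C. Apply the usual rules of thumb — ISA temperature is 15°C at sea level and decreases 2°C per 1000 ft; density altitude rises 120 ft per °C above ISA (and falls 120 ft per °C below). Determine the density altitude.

ISA temperature at 7000 ft = 15 − 2 × (7000/1000) = 1°C.
ISA deviation = 35 − 1 = +34°C.
Density altitude = 7000 + 120 × (34) = 7000 + (+4080) = 11080 ft.

11080 ft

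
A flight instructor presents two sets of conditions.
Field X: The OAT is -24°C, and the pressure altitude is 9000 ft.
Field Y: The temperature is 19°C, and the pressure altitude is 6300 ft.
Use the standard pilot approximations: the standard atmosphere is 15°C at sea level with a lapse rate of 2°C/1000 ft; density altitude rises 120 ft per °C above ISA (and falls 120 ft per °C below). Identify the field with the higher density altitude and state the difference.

Field X: ISA temp = -3°C, deviation -21°C, DA = 9000 + 120 × (-21) = 6480 ft.
Field Y: ISA temp = 2.4°C, deviation +16.6°C, DA = 6300 + 120 × 16.6 = 8292 ft.
Field Y is higher by 8292 − 6480 = 1812 ft.

Field Y by 1812 ft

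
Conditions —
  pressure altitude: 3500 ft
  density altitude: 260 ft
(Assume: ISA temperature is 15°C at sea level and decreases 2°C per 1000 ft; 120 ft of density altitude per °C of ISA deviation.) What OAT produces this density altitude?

-19°C

Density altitude − pressure altitude = 260 − 3500 = -3240 ft.
At 120 ft/°C that is an ISA deviation of -3240/120 = -27°C.
ISA temperature at 3500 ft = 15 − 2 × (3500/1000) = 8°C.
OAT = ISA + deviation = 8 + (-27) = -19°C.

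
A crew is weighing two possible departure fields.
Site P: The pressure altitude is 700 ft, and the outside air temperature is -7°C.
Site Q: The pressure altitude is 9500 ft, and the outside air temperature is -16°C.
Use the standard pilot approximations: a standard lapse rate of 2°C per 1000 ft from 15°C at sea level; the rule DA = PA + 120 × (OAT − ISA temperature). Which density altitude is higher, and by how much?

Site Q by 9832 ft

Site P: ISA temp = 13.6°C, deviation -20.6°C, DA = 700 + 120 × (-20.6) = -1772 ft.
Site Q: ISA temp = -4°C, deviation -12°C, DA = 9500 + 120 × (-12) = 8060 ft.
Site Q is higher by 8060 − (-1772) = 9832 ft.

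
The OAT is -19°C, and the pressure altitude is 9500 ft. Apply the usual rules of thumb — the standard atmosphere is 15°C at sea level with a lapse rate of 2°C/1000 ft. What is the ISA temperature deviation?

ISA-15°C

ISA temperature at 9500 ft = 15 − 2 × (9500/1000) = -4°C.
Deviation = OAT − ISA = -19 − (-4) = -15°C.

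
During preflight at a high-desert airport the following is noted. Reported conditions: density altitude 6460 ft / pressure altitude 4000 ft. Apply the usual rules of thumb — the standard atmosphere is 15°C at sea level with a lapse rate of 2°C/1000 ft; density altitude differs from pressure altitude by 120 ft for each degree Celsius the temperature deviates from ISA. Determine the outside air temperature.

Density altitude − pressure altitude = 6460 − 4000 = +2460 ft.
At 120 ft/°C that is an ISA deviation of 2460/120 = +20.5°C.
ISA temperature at 4000 ft = 15 − 2 × (4000/1000) = 7°C.
OAT = ISA + deviation = 7 + (+20.5) = 27.5°C.

27.5°C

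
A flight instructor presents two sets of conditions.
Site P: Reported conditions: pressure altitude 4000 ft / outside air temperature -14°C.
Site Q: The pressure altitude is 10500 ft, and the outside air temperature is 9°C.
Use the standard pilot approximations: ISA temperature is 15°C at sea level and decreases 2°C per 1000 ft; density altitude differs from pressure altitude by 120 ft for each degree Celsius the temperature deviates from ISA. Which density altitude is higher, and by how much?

Site Q by 10820 ft

Site P: ISA temp = 7°C, deviation -21°C, DA = 4000 + 120 × (-21) = 1480 ft.
Site Q: ISA temp = -6°C, deviation +15°C, DA = 10500 + 120 × 15 = 12300 ft.
Site Q is higher by 12300 − 1480 = 10820 ft.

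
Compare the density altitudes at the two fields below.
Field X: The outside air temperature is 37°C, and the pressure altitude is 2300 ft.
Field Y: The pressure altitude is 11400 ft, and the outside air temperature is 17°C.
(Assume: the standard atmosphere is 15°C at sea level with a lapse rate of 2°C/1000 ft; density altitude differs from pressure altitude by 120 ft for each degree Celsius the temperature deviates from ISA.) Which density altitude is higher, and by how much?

Field Y by 8884 ft

Field X: ISA temp = 10.4°C, deviation +26.6°C, DA = 2300 + 120 × 26.6 = 5492 ft.
Field Y: ISA temp = -7.8°C, deviation +24.8°C, DA = 11400 + 120 × 24.8 = 14376 ft.
Field Y is higher by 14376 − 5492 = 8884 ft.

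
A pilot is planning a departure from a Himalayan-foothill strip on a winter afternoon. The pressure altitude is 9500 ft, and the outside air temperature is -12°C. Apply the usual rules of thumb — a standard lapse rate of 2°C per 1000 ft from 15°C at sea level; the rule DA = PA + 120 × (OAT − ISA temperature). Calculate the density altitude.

ISA temperature at 9500 ft = 15 − 2 × (9500/1000) = -4°C.
ISA deviation = -12 − (-4) = -8°C.
Density altitude = 9500 + 120 × (-8) = 9500 + (-960) = 8540 ft.

8540 ft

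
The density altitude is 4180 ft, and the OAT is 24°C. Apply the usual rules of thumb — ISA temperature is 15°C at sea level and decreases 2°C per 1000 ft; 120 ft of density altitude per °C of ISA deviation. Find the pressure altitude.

DA = PA + 120 × (OAT − (15 − 2·PA/1000)) = PA + 120·OAT − 1800 + 0.24·PA = 1.24·PA + 120·OAT − 1800.
So 1.24·PA = 4180 − 120 × 24 + 1800 = 3100.
PA = 3100 / 1.24 = 2500 ft.

2500 ft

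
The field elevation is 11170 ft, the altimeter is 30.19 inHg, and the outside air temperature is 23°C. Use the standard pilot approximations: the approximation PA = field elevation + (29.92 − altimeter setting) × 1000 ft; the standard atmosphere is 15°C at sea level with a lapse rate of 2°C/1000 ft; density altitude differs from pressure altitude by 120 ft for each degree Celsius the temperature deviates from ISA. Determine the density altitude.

Pressure altitude = 11170 + (29.92 − 30.19) × 1000 = 11170 + (-270) = 10900 ft.
ISA temperature at 10900 ft = 15 − 2 × (10900/1000) = -6.8°C.
ISA deviation = 23 − (-6.8) = +29.8°C.
Density altitude = 10900 + 120 × (29.8) = 14476 ft.

14476 ft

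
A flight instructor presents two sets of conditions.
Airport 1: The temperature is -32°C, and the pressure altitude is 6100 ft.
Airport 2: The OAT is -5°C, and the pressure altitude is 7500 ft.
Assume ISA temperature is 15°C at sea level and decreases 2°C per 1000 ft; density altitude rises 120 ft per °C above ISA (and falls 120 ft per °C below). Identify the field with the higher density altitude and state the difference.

Airport 2 by 4976 ft

Airport 1: ISA temp = 2.8°C, deviation -34.8°C, DA = 6100 + 120 × (-34.8) = 1924 ft.
Airport 2: ISA temp = 0°C, deviation -5°C, DA = 7500 + 120 × (-5) = 6900 ft.
Airport 2 is higher by 6900 − 1924 = 4976 ft.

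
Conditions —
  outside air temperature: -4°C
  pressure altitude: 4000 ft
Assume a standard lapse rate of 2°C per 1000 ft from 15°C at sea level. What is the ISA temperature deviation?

ISA temperature at 4000 ft = 15 − 2 × (4000/1000) = 7°C.
Deviation = OAT − ISA = -4 − 7 = -11°C.

ISA-11°C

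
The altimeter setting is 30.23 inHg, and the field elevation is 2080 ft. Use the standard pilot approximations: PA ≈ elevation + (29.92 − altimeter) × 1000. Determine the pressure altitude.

1770 ft

Pressure correction = (29.92 − 30.23) × 1000 = -310 ft.
Pressure altitude = 2080 + (-310) = 1770 ft.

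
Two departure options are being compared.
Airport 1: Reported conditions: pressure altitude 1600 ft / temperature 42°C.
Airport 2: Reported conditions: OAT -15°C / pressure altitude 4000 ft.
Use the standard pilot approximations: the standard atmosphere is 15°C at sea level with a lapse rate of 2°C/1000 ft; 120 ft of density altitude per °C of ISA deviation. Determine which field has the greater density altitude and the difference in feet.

Airport 1: ISA temp = 11.8°C, deviation +30.2°C, DA = 1600 + 120 × 30.2 = 5224 ft.
Airport 2: ISA temp = 7°C, deviation -22°C, DA = 4000 + 120 × (-22) = 1360 ft.
Airport 1 is higher by 5224 − 1360 = 3864 ft.

Airport 1 by 3864 ft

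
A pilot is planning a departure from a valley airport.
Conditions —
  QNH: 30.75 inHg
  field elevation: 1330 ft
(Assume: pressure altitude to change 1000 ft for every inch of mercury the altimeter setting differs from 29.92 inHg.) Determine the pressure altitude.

Pressure correction = (29.92 − 30.75) × 1000 = -830 ft.
Pressure altitude = 1330 + (-830) = 500 ft.

500 ft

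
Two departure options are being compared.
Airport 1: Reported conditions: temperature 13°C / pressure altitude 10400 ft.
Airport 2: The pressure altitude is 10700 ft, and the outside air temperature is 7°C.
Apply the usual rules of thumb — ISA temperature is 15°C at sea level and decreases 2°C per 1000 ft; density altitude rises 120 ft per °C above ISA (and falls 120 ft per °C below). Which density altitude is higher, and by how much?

Airport 1: ISA temp = -5.8°C, deviation +18.8°C, DA = 10400 + 120 × 18.8 = 12656 ft.
Airport 2: ISA temp = -6.4°C, deviation +13.4°C, DA = 10700 + 120 × 13.4 = 12308 ft.
Airport 1 is higher by 12656 − 12308 = 348 ft.

Airport 1 by 348 ft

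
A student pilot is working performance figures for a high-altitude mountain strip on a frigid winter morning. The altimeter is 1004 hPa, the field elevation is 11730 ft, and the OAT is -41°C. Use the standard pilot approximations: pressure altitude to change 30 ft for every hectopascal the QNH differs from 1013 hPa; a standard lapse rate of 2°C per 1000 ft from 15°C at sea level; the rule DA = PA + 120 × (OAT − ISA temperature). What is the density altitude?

8160 ft

Pressure altitude = 11730 + (1013 − 1004) × 30 = 11730 + (+270) = 12000 ft.
ISA temperature at 12000 ft = 15 − 2 × (12000/1000) = -9°C.
ISA deviation = -41 − (-9) = -32°C.
Density altitude = 12000 + 120 × (-32) = 8160 ft.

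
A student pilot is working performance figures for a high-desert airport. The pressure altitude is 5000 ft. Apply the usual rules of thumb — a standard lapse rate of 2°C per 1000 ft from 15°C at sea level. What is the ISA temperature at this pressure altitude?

5°C

ISA temperature = 15 − 2 × (5000/1000) = 15 − 10 = 5°C.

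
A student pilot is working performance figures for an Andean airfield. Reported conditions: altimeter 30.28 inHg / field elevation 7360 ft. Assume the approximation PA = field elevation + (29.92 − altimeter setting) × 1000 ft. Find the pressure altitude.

Pressure correction = (29.92 − 30.28) × 1000 = -360 ft.
Pressure altitude = 7360 + (-360) = 7000 ft.

7000 ft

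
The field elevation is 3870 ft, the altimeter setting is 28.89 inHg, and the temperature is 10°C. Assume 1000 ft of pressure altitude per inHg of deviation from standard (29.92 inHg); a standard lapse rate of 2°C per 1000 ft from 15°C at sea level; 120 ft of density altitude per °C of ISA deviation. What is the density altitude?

5476 ft

Pressure altitude = 3870 + (29.92 − 28.89) × 1000 = 3870 + (+1030) = 4900 ft.
ISA temperature at 4900 ft = 15 − 2 × (4900/1000) = 5.2°C.
ISA deviation = 10 − 5.2 = +4.8°C.
Density altitude = 4900 + 120 × (4.8) = 5476 ft.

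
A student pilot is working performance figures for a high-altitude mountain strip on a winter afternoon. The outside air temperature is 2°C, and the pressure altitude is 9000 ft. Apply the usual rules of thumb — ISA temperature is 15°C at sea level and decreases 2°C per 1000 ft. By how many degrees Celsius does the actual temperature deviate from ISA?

ISA temperature at 9000 ft = 15 − 2 × (9000/1000) = -3°C.
Deviation = OAT − ISA = 2 − (-3) = +5°C.

ISA+5°C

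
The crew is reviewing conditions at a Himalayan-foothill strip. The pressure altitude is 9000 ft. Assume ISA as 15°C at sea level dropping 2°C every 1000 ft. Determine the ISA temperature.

-3°C

ISA temperature = 15 − 2 × (9000/1000) = 15 − 18 = -3°C.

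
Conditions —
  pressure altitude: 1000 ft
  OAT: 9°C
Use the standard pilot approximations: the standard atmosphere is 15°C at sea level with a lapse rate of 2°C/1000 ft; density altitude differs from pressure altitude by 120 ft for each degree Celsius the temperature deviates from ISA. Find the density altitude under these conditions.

ISA temperature at 1000 ft = 15 − 2 × (1000/1000) = 13°C.
ISA deviation = 9 − 13 = -4°C.
Density altitude = 1000 + 120 × (-4) = 1000 + (-480) = 520 ft.

520 ft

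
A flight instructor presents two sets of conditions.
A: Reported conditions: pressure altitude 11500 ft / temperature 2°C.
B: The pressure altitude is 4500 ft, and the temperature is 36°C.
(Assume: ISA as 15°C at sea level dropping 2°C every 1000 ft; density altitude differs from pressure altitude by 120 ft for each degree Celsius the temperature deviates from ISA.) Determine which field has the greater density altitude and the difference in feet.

A by 4600 ft

A: ISA temp = -8°C, deviation +10°C, DA = 11500 + 120 × 10 = 12700 ft.
B: ISA temp = 6°C, deviation +30°C, DA = 4500 + 120 × 30 = 8100 ft.
A is higher by 12700 − 8100 = 4600 ft.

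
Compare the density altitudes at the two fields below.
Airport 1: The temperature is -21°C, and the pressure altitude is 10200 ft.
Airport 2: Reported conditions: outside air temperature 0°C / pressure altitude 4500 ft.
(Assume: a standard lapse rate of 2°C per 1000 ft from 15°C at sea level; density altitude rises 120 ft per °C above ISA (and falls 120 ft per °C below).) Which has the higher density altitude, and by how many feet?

Airport 1: ISA temp = -5.4°C, deviation -15.6°C, DA = 10200 + 120 × (-15.6) = 8328 ft.
Airport 2: ISA temp = 6°C, deviation -6°C, DA = 4500 + 120 × (-6) = 3780 ft.
Airport 1 is higher by 8328 − 3780 = 4548 ft.

Airport 1 by 4548 ft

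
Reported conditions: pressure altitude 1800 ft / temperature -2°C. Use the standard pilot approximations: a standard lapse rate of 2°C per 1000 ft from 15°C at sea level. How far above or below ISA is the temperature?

ISA-13.4°C

ISA temperature at 1800 ft = 15 − 2 × (1800/1000) = 11.4°C.
Deviation = OAT − ISA = -2 − 11.4 = -13.4°C.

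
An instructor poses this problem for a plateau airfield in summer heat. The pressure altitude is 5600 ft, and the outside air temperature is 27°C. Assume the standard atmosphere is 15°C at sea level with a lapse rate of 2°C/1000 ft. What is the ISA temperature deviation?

ISA+23.2°C

ISA temperature at 5600 ft = 15 − 2 × (5600/1000) = 3.8°C.
Deviation = OAT − ISA = 27 − 3.8 = +23.2°C.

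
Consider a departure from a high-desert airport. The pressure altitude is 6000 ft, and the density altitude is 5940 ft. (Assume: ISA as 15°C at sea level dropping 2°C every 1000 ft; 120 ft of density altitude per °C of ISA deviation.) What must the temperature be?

2.5°C

Density altitude − pressure altitude = 5940 − 6000 = -60 ft.
At 120 ft/°C that is an ISA deviation of -60/120 = -0.5°C.
ISA temperature at 6000 ft = 15 − 2 × (6000/1000) = 3°C.
OAT = ISA + deviation = 3 + (-0.5) = 2.5°C.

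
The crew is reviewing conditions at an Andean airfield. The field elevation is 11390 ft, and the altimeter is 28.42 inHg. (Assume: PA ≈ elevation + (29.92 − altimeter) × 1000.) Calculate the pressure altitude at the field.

12890 ft

Pressure correction = (29.92 − 28.42) × 1000 = +1500 ft.
Pressure altitude = 11390 + (+1500) = 12890 ft.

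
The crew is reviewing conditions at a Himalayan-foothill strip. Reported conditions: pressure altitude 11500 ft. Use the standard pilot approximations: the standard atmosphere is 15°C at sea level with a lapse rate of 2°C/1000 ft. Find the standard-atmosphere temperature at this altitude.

ISA temperature = 15 − 2 × (11500/1000) = 15 − 23 = -8°C.

-8°C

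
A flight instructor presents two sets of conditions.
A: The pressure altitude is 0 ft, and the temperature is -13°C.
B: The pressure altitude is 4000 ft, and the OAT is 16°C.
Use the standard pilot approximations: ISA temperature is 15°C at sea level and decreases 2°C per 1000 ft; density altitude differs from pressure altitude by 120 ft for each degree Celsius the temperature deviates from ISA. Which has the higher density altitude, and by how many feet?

B by 8440 ft

A: ISA temp = 15°C, deviation -28°C, DA = 0 + 120 × (-28) = -3360 ft.
B: ISA temp = 7°C, deviation +9°C, DA = 4000 + 120 × 9 = 5080 ft.
B is higher by 5080 − (-3360) = 8440 ft.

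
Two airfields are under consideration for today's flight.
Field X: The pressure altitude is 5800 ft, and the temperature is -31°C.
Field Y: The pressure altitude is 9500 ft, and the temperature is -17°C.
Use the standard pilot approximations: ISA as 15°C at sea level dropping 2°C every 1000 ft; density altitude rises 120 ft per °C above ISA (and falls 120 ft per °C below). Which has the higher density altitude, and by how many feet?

Field X: ISA temp = 3.4°C, deviation -34.4°C, DA = 5800 + 120 × (-34.4) = 1672 ft.
Field Y: ISA temp = -4°C, deviation -13°C, DA = 9500 + 120 × (-13) = 7940 ft.
Field Y is higher by 7940 − 1672 = 6268 ft.

Field Y by 6268 ft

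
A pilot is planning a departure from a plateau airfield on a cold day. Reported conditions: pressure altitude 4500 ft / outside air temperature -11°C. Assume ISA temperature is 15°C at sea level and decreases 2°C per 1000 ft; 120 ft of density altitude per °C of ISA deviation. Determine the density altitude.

ISA temperature at 4500 ft = 15 − 2 × (4500/1000) = 6°C.
ISA deviation = -11 − 6 = -17°C.
Density altitude = 4500 + 120 × (-17) = 4500 + (-2040) = 2460 ft.

2460 ft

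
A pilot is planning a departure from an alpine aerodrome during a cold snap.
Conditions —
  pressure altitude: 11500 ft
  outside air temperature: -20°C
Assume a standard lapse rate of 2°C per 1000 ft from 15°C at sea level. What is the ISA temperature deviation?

ISA-12°C

ISA temperature at 11500 ft = 15 − 2 × (11500/1000) = -8°C.
Deviation = OAT − ISA = -20 − (-8) = -12°C.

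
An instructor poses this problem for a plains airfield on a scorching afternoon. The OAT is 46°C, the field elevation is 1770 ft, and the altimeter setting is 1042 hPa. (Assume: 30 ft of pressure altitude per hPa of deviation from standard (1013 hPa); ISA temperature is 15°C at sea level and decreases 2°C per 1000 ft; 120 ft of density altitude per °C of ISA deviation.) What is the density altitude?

Pressure altitude = 1770 + (1013 − 1042) × 30 = 1770 + (-870) = 900 ft.
ISA temperature at 900 ft = 15 − 2 × (900/1000) = 13.2°C.
ISA deviation = 46 − 13.2 = +32.8°C.
Density altitude = 900 + 120 × (32.8) = 4836 ft.

4836 ft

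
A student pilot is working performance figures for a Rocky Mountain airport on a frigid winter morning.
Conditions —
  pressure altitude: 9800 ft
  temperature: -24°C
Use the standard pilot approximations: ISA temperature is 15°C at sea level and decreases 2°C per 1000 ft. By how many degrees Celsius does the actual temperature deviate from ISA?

ISA-19.4°C

ISA temperature at 9800 ft = 15 − 2 × (9800/1000) = -4.6°C.
Deviation = OAT − ISA = -24 − (-4.6) = -19.4°C.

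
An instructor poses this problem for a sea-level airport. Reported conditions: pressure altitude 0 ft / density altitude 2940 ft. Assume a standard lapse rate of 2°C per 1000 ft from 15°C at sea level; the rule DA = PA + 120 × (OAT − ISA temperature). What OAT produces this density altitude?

39.5°C

Density altitude − pressure altitude = 2940 − 0 = +2940 ft.
At 120 ft/°C that is an ISA deviation of 2940/120 = +24.5°C.
ISA temperature at 0 ft = 15 − 2 × (0/1000) = 15°C.
OAT = ISA + deviation = 15 + (+24.5) = 39.5°C.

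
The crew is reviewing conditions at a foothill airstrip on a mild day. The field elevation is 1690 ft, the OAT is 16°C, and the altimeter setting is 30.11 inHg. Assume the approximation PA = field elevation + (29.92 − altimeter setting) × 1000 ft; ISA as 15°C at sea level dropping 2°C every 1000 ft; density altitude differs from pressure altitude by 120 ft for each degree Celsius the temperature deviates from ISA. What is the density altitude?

Pressure altitude = 1690 + (29.92 − 30.11) × 1000 = 1690 + (-190) = 1500 ft.
ISA temperature at 1500 ft = 15 − 2 × (1500/1000) = 12°C.
ISA deviation = 16 − 12 = +4°C.
Density altitude = 1500 + 120 × (4) = 1980 ft.

1980 ft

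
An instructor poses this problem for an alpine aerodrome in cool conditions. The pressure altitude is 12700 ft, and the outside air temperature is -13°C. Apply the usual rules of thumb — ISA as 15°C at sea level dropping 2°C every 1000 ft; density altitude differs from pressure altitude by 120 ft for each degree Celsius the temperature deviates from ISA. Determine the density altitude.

ISA temperature at 12700 ft = 15 − 2 × (12700/1000) = -10.4°C.
ISA deviation = -13 − (-10.4) = -2.6°C.
Density altitude = 12700 + 120 × (-2.6) = 12700 + (-312) = 12388 ft.

12388 ft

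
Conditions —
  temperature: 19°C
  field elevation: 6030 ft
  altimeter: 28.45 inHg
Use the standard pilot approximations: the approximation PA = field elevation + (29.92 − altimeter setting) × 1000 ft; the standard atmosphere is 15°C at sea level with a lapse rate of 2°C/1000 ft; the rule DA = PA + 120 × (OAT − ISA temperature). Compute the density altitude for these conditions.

Pressure altitude = 6030 + (29.92 − 28.45) × 1000 = 6030 + (+1470) = 7500 ft.
ISA temperature at 7500 ft = 15 − 2 × (7500/1000) = 0°C.
ISA deviation = 19 − 0 = +19°C.
Density altitude = 7500 + 120 × (19) = 9780 ft.

9780 ft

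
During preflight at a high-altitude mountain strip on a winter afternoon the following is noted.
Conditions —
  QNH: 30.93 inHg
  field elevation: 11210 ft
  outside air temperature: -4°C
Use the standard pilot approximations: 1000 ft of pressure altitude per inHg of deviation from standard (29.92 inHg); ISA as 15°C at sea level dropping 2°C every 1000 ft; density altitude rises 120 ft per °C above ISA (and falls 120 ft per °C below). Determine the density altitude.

Pressure altitude = 11210 + (29.92 − 30.93) × 1000 = 11210 + (-1010) = 10200 ft.
ISA temperature at 10200 ft = 15 − 2 × (10200/1000) = -5.4°C.
ISA deviation = -4 − (-5.4) = +1.4°C.
Density altitude = 10200 + 120 × (1.4) = 10368 ft.

10368 ft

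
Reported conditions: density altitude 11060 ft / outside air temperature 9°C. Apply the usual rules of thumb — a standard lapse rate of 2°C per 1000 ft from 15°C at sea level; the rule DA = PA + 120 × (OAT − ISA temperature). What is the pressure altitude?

9500 ft

DA = PA + 120 × (OAT − (15 − 2·PA/1000)) = PA + 120·OAT − 1800 + 0.24·PA = 1.24·PA + 120·OAT − 1800.
So 1.24·PA = 11060 − 120 × 9 + 1800 = 11780.
PA = 11780 / 1.24 = 9500 ft.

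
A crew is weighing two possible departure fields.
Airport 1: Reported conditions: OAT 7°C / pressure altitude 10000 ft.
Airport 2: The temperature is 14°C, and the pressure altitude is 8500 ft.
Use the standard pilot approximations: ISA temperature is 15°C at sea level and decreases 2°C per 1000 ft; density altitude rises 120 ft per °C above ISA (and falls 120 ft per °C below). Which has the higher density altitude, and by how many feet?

Airport 1: ISA temp = -5°C, deviation +12°C, DA = 10000 + 120 × 12 = 11440 ft.
Airport 2: ISA temp = -2°C, deviation +16°C, DA = 8500 + 120 × 16 = 10420 ft.
Airport 1 is higher by 11440 − 10420 = 1020 ft.

Airport 1 by 1020 ft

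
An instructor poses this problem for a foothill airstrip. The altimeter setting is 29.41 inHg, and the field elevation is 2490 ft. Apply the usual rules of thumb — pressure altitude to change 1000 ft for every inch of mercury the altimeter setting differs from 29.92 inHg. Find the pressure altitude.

Pressure correction = (29.92 − 29.41) × 1000 = +510 ft.
Pressure altitude = 2490 + (+510) = 3000 ft.

3000 ft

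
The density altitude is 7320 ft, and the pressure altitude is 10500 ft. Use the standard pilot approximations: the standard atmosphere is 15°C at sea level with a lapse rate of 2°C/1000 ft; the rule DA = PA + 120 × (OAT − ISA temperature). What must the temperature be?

-32.5°C

Density altitude − pressure altitude = 7320 − 10500 = -3180 ft.
At 120 ft/°C that is an ISA deviation of -3180/120 = -26.5°C.
ISA temperature at 10500 ft = 15 − 2 × (10500/1000) = -6°C.
OAT = ISA + deviation = -6 + (-26.5) = -32.5°C.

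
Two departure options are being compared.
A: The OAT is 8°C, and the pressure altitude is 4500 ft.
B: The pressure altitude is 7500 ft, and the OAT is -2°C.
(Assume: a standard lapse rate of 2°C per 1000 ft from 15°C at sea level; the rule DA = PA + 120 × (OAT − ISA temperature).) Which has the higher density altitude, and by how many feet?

B by 2520 ft

A: ISA temp = 6°C, deviation +2°C, DA = 4500 + 120 × 2 = 4740 ft.
B: ISA temp = 0°C, deviation -2°C, DA = 7500 + 120 × (-2) = 7260 ft.
B is higher by 7260 − 4740 = 2520 ft.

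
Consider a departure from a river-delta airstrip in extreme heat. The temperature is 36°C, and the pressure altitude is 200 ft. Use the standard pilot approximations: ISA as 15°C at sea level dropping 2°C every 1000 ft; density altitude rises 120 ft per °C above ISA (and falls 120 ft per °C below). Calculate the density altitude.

ISA temperature at 200 ft = 15 − 2 × (200/1000) = 14.6°C.
ISA deviation = 36 − 14.6 = +21.4°C.
Density altitude = 200 + 120 × (21.4) = 200 + (+2568) = 2768 ft.

2768 ft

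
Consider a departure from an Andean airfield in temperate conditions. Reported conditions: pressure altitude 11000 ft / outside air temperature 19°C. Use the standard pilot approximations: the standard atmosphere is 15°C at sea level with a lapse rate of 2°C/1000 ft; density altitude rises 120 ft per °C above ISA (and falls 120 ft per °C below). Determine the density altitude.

ISA temperature at 11000 ft = 15 − 2 × (11000/1000) = -7°C.
ISA deviation = 19 − (-7) = +26°C.
Density altitude = 11000 + 120 × (26) = 11000 + (+3120) = 14120 ft.

14120 ft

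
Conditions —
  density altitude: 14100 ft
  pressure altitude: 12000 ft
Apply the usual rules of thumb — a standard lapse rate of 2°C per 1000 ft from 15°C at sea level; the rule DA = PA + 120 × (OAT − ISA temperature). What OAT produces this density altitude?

8.5°C

Density altitude − pressure altitude = 14100 − 12000 = +2100 ft.
At 120 ft/°C that is an ISA deviation of 2100/120 = +17.5°C.
ISA temperature at 12000 ft = 15 − 2 × (12000/1000) = -9°C.
OAT = ISA + deviation = -9 + (+17.5) = 8.5°C.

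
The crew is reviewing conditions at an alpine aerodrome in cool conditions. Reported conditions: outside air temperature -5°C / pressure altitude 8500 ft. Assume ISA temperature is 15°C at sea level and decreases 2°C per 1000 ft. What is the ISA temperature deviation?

ISA-3°C

ISA temperature at 8500 ft = 15 − 2 × (8500/1000) = -2°C.
Deviation = OAT − ISA = -5 − (-2) = -3°C.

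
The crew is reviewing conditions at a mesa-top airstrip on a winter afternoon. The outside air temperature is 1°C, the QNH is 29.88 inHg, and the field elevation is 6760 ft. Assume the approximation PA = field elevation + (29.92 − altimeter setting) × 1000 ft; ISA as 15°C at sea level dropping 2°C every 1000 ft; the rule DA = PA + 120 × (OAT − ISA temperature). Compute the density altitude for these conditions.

6752 ft

Pressure altitude = 6760 + (29.92 − 29.88) × 1000 = 6760 + (+40) = 6800 ft.
ISA temperature at 6800 ft = 15 − 2 × (6800/1000) = 1.4°C.
ISA deviation = 1 − 1.4 = -0.4°C.
Density altitude = 6800 + 120 × (-0.4) = 6752 ft.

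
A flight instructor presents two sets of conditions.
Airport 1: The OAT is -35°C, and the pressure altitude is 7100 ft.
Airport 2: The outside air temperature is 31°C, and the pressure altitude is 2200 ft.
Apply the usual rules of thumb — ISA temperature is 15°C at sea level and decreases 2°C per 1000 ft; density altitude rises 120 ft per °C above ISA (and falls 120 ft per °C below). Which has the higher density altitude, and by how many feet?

Airport 2 by 1844 ft

Airport 1: ISA temp = 0.8°C, deviation -35.8°C, DA = 7100 + 120 × (-35.8) = 2804 ft.
Airport 2: ISA temp = 10.6°C, deviation +20.4°C, DA = 2200 + 120 × 20.4 = 4648 ft.
Airport 2 is higher by 4648 − 2804 = 1844 ft.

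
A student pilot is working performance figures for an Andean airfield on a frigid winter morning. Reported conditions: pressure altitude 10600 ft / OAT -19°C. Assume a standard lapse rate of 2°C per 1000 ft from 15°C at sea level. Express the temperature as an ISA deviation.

ISA-12.8°C

ISA temperature at 10600 ft = 15 − 2 × (10600/1000) = -6.2°C.
Deviation = OAT − ISA = -19 − (-6.2) = -12.8°C.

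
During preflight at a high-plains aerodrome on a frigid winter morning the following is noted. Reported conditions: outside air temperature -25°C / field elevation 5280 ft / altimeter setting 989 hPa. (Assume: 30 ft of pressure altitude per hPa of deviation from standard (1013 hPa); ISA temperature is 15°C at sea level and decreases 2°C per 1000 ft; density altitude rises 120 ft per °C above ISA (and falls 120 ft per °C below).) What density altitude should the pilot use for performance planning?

Pressure altitude = 5280 + (1013 − 989) × 30 = 5280 + (+720) = 6000 ft.
ISA temperature at 6000 ft = 15 − 2 × (6000/1000) = 3°C.
ISA deviation = -25 − 3 = -28°C.
Density altitude = 6000 + 120 × (-28) = 2640 ft.

2640 ft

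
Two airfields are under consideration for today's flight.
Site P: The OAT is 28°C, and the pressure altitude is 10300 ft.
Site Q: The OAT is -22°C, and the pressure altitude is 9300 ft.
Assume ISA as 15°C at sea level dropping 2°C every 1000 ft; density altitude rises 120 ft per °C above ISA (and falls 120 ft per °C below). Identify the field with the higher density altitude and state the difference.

Site P by 7240 ft

Site P: ISA temp = -5.6°C, deviation +33.6°C, DA = 10300 + 120 × 33.6 = 14332 ft.
Site Q: ISA temp = -3.6°C, deviation -18.4°C, DA = 9300 + 120 × (-18.4) = 7092 ft.
Site P is higher by 14332 − 7092 = 7240 ft.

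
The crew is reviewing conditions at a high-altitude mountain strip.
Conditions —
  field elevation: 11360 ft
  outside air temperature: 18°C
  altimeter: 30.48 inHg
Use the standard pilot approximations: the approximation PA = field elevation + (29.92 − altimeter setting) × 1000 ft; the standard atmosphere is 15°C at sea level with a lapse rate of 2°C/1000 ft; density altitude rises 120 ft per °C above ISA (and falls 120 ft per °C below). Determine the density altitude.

Pressure altitude = 11360 + (29.92 − 30.48) × 1000 = 11360 + (-560) = 10800 ft.
ISA temperature at 10800 ft = 15 − 2 × (10800/1000) = -6.6°C.
ISA deviation = 18 − (-6.6) = +24.6°C.
Density altitude = 10800 + 120 × (24.6) = 13752 ft.

13752 ft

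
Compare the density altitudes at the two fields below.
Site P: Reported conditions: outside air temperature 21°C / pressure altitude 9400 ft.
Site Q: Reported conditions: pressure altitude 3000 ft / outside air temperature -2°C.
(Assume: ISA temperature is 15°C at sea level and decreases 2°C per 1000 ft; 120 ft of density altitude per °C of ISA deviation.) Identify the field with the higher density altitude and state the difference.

Site P by 10696 ft

Site P: ISA temp = -3.8°C, deviation +24.8°C, DA = 9400 + 120 × 24.8 = 12376 ft.
Site Q: ISA temp = 9°C, deviation -11°C, DA = 3000 + 120 × (-11) = 1680 ft.
Site P is higher by 12376 − 1680 = 10696 ft.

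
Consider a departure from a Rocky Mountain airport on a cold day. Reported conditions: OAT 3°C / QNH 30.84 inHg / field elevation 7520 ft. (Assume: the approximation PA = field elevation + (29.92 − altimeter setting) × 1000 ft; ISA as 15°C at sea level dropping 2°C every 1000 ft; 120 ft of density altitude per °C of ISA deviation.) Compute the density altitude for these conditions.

Pressure altitude = 7520 + (29.92 − 30.84) × 1000 = 7520 + (-920) = 6600 ft.
ISA temperature at 6600 ft = 15 − 2 × (6600/1000) = 1.8°C.
ISA deviation = 3 − 1.8 = +1.2°C.
Density altitude = 6600 + 120 × (1.2) = 6744 ft.

6744 ft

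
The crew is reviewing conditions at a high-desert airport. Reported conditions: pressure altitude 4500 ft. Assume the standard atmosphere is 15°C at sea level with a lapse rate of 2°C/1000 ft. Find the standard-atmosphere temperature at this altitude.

ISA temperature = 15 − 2 × (4500/1000) = 15 − 9 = 6°C.

6°C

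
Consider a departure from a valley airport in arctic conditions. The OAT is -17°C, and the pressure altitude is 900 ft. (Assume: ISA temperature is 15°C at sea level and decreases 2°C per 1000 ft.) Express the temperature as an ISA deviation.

ISA-30.2°C

ISA temperature at 900 ft = 15 − 2 × (900/1000) = 13.2°C.
Deviation = OAT − ISA = -17 − 13.2 = -30.2°C.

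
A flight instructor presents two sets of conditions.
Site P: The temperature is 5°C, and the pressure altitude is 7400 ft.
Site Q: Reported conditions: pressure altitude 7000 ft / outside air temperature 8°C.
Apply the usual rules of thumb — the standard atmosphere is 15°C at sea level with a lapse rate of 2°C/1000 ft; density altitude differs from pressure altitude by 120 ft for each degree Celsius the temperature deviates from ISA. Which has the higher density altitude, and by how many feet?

Site P by 136 ft

Site P: ISA temp = 0.2°C, deviation +4.8°C, DA = 7400 + 120 × 4.8 = 7976 ft.
Site Q: ISA temp = 1°C, deviation +7°C, DA = 7000 + 120 × 7 = 7840 ft.
Site P is higher by 7976 − 7840 = 136 ft.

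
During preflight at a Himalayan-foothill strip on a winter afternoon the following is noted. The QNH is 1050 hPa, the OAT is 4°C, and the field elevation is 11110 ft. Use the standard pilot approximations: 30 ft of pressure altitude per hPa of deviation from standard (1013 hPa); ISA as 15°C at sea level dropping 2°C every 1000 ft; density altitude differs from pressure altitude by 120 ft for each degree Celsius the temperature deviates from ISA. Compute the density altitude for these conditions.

11080 ft

Pressure altitude = 11110 + (1013 − 1050) × 30 = 11110 + (-1110) = 10000 ft.
ISA temperature at 10000 ft = 15 − 2 × (10000/1000) = -5°C.
ISA deviation = 4 − (-5) = +9°C.
Density altitude = 10000 + 120 × (9) = 11080 ft.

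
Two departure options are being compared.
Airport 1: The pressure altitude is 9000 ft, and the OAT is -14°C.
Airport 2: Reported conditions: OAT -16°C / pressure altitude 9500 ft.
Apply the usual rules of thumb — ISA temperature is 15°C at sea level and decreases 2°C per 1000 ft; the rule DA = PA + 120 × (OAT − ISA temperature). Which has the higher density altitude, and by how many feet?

Airport 1: ISA temp = -3°C, deviation -11°C, DA = 9000 + 120 × (-11) = 7680 ft.
Airport 2: ISA temp = -4°C, deviation -12°C, DA = 9500 + 120 × (-12) = 8060 ft.
Airport 2 is higher by 8060 − 7680 = 380 ft.

Airport 2 by 380 ft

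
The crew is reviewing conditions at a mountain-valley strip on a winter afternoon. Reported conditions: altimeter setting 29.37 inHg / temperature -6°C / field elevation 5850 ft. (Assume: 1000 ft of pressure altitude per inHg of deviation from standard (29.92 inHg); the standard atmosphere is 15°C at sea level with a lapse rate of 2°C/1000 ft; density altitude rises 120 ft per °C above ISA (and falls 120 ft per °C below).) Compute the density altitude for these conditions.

Pressure altitude = 5850 + (29.92 − 29.37) × 1000 = 5850 + (+550) = 6400 ft.
ISA temperature at 6400 ft = 15 − 2 × (6400/1000) = 2.2°C.
ISA deviation = -6 − 2.2 = -8.2°C.
Density altitude = 6400 + 120 × (-8.2) = 5416 ft.

5416 ft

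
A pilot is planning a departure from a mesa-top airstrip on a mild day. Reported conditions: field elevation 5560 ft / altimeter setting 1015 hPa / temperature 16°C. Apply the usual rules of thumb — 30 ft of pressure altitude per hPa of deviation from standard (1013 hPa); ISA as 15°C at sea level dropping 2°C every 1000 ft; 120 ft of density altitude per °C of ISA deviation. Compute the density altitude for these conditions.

Pressure altitude = 5560 + (1013 − 1015) × 30 = 5560 + (-60) = 5500 ft.
ISA temperature at 5500 ft = 15 − 2 × (5500/1000) = 4°C.
ISA deviation = 16 − 4 = +12°C.
Density altitude = 5500 + 120 × (12) = 6940 ft.

6940 ft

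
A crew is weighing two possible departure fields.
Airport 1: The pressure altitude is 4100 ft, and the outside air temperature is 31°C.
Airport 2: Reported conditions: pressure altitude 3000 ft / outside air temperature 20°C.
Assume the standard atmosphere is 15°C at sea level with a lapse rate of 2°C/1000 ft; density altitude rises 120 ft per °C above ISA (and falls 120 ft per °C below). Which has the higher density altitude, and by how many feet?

Airport 1 by 2684 ft

Airport 1: ISA temp = 6.8°C, deviation +24.2°C, DA = 4100 + 120 × 24.2 = 7004 ft.
Airport 2: ISA temp = 9°C, deviation +11°C, DA = 3000 + 120 × 11 = 4320 ft.
Airport 1 is higher by 7004 − 4320 = 2684 ft.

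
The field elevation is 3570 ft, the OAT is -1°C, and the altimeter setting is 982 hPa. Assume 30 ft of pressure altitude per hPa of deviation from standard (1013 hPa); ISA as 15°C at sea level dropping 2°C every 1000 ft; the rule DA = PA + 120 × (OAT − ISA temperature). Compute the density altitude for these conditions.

3660 ft

Pressure altitude = 3570 + (1013 − 982) × 30 = 3570 + (+930) = 4500 ft.
ISA temperature at 4500 ft = 15 − 2 × (4500/1000) = 6°C.
ISA deviation = -1 − 6 = -7°C.
Density altitude = 4500 + 120 × (-7) = 3660 ft.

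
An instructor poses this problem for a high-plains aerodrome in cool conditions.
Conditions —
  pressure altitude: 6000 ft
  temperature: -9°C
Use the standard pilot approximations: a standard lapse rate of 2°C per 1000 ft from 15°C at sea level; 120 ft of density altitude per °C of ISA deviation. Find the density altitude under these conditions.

4560 ft

ISA temperature at 6000 ft = 15 − 2 × (6000/1000) = 3°C.
ISA deviation = -9 − 3 = -12°C.
Density altitude = 6000 + 120 × (-12) = 6000 + (-1440) = 4560 ft.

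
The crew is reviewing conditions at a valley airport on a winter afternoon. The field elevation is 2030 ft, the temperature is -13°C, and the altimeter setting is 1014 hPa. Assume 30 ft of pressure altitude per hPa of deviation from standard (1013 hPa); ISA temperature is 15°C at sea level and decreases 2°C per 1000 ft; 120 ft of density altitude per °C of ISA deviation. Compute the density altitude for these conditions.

Pressure altitude = 2030 + (1013 − 1014) × 30 = 2030 + (-30) = 2000 ft.
ISA temperature at 2000 ft = 15 − 2 × (2000/1000) = 11°C.
ISA deviation = -13 − 11 = -24°C.
Density altitude = 2000 + 120 × (-24) = -880 ft.

-880 ft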